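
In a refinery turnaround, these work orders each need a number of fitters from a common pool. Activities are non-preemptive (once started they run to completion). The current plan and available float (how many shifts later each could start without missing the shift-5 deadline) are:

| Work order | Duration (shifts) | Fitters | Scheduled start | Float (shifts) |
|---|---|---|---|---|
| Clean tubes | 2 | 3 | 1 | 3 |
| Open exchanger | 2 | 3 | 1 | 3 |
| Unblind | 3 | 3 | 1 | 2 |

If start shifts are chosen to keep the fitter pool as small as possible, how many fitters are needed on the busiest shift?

Early-start (Clean tubes@1, Open exchanger@1, Unblind@1) gives peak 9: s1:9  s2:9  s3:3  s4:0  s5:0.
Shift Unblind→3.
Schedule Clean tubes@1, Open exchanger@1, Unblind@3: s1:6  s2:6  s3:3  s4:3  s5:3 — peak 6.

6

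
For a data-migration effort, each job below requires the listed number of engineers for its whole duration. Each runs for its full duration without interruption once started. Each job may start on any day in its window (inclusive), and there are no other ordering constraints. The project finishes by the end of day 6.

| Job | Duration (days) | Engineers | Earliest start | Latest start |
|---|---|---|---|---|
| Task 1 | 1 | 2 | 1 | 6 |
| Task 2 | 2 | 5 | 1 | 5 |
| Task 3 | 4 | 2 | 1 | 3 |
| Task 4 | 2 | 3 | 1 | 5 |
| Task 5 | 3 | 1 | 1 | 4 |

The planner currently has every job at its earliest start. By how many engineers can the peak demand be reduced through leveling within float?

7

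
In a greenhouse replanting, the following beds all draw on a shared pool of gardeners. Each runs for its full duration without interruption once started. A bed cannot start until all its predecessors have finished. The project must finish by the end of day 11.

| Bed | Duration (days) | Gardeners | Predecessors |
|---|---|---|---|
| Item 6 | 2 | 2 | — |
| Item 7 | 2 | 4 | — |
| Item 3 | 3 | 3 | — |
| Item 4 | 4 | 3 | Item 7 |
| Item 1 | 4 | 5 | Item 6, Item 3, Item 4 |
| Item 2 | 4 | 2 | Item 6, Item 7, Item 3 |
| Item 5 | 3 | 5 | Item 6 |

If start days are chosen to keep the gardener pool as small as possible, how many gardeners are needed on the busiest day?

8

Early-start (Item 6@1, Item 7@1, Item 3@1, Item 4@3, Item 1@7, Item 2@4, Item 5@3) gives peak 11: d1:9  d2:9  d3:11  d4:10  d5:10  d6:5  d7:7  d8:5  d9:5  d10:5  d11:0.
Shift Item 6→3, Item 1→8, Item 2→7, Item 5→5.
Schedule Item 6@3, Item 7@1, Item 3@1, Item 4@3, Item 1@8, Item 2@7, Item 5@5: d1:7  d2:7  d3:8  d4:5  d5:8  d6:8  d7:7  d8:7  d9:7  d10:7  d11:5 — peak 8.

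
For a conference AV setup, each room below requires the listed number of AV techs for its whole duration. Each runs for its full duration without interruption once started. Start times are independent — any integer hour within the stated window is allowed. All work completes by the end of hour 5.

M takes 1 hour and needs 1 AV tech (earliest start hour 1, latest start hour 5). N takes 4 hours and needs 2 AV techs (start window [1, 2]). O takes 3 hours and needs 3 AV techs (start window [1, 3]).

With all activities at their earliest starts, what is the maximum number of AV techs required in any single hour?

Early-start schedule: M@1, N@1, O@1.
Load per hour: hour 1: 6, hour 2: 5, hour 3: 5, hour 4: 2, hour 5: 0.
Peak is 6.

6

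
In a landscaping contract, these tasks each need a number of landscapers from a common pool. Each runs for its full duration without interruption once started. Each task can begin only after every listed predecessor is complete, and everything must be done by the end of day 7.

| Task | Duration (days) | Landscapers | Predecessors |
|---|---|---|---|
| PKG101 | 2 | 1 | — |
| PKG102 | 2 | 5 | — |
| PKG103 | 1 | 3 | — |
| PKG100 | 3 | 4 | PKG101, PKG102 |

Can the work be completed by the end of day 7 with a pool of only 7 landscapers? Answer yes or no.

yes

Schedule PKG101@1, PKG102@3, PKG103@1, PKG100@5: d1:4  d2:1  d3:5  d4:5  d5:4  d6:4  d7:4 — peak 5 ≤ 7.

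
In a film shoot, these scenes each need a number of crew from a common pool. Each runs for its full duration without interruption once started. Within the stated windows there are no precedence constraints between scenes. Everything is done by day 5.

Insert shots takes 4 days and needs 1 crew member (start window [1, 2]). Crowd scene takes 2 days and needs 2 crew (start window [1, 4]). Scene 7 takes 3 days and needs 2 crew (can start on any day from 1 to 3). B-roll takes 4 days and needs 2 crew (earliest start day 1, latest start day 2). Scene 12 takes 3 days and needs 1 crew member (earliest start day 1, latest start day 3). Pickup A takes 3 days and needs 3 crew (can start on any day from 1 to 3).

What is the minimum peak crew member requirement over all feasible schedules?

Early-start (Insert shots@1, Crowd scene@1, Scene 7@1, B-roll@1, Scene 12@1, Pickup A@1) gives peak 11: d1:11  d2:11  d3:9  d4:3  d5:0.
Shift Pickup A→3.
Schedule Insert shots@1, Crowd scene@1, Scene 7@1, B-roll@1, Scene 12@1, Pickup A@3: d1:8  d2:8  d3:9  d4:6  d5:3 — peak 9.

9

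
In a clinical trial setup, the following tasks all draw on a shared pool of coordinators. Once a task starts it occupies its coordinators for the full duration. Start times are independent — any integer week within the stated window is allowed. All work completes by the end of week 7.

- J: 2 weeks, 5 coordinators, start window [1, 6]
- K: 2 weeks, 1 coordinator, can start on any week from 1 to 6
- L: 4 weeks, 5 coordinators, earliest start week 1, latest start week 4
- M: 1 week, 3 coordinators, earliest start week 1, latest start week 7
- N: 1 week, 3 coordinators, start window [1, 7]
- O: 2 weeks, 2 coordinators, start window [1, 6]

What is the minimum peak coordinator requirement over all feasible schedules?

7

Early-start (J@1, K@1, L@1, M@1, N@1, O@1) gives peak 19: w1:19  w2:13  w3:5  w4:5  w5:0  w6:0  w7:0.
Shift L→3, M→7, N→7, O→3.
Schedule J@1, K@1, L@3, M@7, N@7, O@3: w1:6  w2:6  w3:7  w4:7  w5:5  w6:5  w7:6 — peak 7.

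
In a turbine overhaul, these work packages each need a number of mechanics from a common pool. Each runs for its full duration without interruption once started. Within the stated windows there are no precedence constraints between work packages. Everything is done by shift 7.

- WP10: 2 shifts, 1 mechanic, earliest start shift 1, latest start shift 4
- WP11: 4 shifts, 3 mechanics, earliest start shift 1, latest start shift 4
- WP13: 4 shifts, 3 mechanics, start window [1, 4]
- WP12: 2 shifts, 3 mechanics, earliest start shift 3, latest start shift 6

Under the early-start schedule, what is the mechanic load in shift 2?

7

At early start, shift 2 has: WP10, WP11, WP13.
Demand: 1 + 3 + 3 = 7.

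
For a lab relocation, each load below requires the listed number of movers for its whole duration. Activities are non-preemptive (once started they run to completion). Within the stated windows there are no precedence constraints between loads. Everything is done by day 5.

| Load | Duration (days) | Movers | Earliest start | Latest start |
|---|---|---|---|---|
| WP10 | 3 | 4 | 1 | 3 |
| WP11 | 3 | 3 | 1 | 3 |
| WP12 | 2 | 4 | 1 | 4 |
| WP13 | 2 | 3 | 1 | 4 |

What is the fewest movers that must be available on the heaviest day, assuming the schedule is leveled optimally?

7

Early-start (WP10@1, WP11@1, WP12@1, WP13@1) gives peak 14: d1:14  d2:14  d3:7  d4:0  d5:0.
Shift WP12→4, WP13→4.
Schedule WP10@1, WP11@1, WP12@4, WP13@4: d1:7  d2:7  d3:7  d4:7  d5:7 — peak 7.
Total mover-days = 35 over 5 days ⇒ peak ≥ ⌈35/5⌉ = 7, so 7 is optimal.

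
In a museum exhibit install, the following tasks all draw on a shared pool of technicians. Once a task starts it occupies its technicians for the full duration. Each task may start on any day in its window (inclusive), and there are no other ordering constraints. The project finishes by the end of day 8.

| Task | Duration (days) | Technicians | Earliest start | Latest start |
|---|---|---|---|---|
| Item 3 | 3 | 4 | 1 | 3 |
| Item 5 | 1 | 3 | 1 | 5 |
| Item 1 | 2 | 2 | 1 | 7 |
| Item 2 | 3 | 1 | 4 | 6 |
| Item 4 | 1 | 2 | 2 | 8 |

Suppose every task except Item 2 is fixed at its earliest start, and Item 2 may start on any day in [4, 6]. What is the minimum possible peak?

9

Item 2@4: d1:9  d2:8  d3:4  d4:1  d5:1  d6:1  d7:0  d8:0 → peak 9
Item 2@5: d1:9  d2:8  d3:4  d4:0  d5:1  d6:1  d7:1  d8:0 → peak 9
Item 2@6: d1:9  d2:8  d3:4  d4:0  d5:0  d6:1  d7:1  d8:1 → peak 9
Best is Item 2@4, peak 9.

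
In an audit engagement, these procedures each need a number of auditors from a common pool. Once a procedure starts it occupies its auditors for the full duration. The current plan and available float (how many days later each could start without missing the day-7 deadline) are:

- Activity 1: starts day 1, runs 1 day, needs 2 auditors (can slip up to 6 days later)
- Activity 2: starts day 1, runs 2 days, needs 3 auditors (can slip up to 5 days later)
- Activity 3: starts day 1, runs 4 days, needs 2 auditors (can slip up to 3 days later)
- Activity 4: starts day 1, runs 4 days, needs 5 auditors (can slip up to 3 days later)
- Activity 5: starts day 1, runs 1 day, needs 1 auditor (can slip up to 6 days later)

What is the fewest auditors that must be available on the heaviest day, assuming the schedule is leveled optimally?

Early-start (Activity 1@1, Activity 2@1, Activity 3@1, Activity 4@1, Activity 5@1) gives peak 13: d1:13  d2:10  d3:7  d4:7  d5:0  d6:0  d7:0.
Shift Activity 4→3, Activity 5→2.
Schedule Activity 1@1, Activity 2@1, Activity 3@1, Activity 4@3, Activity 5@2: d1:7  d2:6  d3:7  d4:7  d5:5  d6:5  d7:0 — peak 7.

7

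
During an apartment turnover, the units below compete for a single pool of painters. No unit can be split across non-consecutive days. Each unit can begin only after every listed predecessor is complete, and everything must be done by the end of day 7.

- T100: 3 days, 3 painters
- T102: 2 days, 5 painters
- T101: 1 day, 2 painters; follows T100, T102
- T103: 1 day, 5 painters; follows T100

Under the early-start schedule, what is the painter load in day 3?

3

At early start, day 3 has: T100.
Demand: 3 = 3.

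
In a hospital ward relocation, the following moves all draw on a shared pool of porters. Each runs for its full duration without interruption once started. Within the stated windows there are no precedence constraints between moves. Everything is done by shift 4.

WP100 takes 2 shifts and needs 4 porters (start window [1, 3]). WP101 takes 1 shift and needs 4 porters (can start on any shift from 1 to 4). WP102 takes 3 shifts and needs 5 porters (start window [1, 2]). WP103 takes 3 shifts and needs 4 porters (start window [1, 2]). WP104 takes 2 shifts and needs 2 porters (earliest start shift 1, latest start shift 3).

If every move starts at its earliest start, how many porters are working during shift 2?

15

At early start, shift 2 has: WP100, WP102, WP103, WP104.
Demand: 4 + 5 + 4 + 2 = 15.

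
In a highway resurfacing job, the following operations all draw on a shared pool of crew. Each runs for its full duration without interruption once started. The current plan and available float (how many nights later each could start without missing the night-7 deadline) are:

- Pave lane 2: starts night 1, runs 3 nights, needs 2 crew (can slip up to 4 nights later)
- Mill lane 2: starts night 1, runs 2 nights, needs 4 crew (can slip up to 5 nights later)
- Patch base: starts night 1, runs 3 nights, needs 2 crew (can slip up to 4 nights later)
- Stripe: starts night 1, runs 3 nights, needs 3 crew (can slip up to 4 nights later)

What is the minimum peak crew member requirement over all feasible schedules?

6

Early-start (Pave lane 2@1, Mill lane 2@1, Patch base@1, Stripe@1) gives peak 11: n1:11  n2:11  n3:7  n4:0  n5:0  n6:0  n7:0.
Shift Patch base→3, Stripe→4.
Schedule Pave lane 2@1, Mill lane 2@1, Patch base@3, Stripe@4: n1:6  n2:6  n3:4  n4:5  n5:5  n6:3  n7:0 — peak 6.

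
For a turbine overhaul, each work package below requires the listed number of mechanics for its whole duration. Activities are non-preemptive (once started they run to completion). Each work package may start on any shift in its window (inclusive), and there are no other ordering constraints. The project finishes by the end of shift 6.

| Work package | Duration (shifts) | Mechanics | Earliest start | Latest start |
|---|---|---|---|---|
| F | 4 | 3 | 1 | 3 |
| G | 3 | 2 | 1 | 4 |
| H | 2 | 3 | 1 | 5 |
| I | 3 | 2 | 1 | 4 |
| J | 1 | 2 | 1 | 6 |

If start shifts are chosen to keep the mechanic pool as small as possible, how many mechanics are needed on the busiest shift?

Early-start (F@1, G@1, H@1, I@1, J@1) gives peak 12: s1:12  s2:10  s3:7  s4:3  s5:0  s6:0.
Shift H→4, J→5.
Schedule F@1, G@1, H@4, I@1, J@5: s1:7  s2:7  s3:7  s4:6  s5:5  s6:0 — peak 7.

7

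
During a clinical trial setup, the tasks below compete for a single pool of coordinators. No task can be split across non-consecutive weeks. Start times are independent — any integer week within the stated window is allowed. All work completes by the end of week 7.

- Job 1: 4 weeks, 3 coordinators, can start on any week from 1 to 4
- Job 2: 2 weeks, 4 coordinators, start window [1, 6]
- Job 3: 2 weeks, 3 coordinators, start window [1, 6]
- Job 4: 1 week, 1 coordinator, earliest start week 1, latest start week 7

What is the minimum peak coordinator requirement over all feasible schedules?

Early-start (Job 1@1, Job 2@1, Job 3@1, Job 4@1) gives peak 11: w1:11  w2:10  w3:3  w4:3  w5:0  w6:0  w7:0.
Shift Job 2→5, Job 4→3.
Schedule Job 1@1, Job 2@5, Job 3@1, Job 4@3: w1:6  w2:6  w3:4  w4:3  w5:4  w6:4  w7:0 — peak 6.

6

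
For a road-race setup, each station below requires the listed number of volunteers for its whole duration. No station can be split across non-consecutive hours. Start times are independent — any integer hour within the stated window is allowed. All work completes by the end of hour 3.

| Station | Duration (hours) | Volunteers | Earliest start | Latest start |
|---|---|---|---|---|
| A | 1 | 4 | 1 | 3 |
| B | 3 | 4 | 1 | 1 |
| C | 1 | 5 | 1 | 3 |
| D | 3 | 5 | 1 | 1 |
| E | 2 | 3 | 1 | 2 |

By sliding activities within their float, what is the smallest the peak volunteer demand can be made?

Early-start (A@1, B@1, C@1, D@1, E@1) gives peak 21: h1:21  h2:12  h3:9.
Shift C→3.
Schedule A@1, B@1, C@3, D@1, E@1: h1:16  h2:12  h3:14 — peak 16.
No arrangement of the 18 feasible schedules does better.

16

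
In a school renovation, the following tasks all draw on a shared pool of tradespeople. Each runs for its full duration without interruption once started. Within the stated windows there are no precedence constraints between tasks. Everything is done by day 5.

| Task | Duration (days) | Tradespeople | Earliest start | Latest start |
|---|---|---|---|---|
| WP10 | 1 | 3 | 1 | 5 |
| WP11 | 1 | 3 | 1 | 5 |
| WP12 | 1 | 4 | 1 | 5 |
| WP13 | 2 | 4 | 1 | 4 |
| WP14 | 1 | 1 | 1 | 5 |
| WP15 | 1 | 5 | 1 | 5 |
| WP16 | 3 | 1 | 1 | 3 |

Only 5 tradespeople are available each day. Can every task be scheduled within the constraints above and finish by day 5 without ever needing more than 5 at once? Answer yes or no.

no

Total tradesperson-days = 27; over 5 days the average is 27/5 > 5, so some day must exceed 5.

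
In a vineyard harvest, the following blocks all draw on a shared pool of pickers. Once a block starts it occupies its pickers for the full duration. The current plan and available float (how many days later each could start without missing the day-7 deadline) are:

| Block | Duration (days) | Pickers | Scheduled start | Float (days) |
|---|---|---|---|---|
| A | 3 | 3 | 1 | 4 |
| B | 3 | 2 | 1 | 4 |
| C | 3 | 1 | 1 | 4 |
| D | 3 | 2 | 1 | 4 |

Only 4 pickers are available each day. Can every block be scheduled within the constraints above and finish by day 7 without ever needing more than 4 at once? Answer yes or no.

Schedule A@1, B@4, C@1, D@4: d1:4  d2:4  d3:4  d4:4  d5:4  d6:4  d7:0 — peak 4 ≤ 4.

yes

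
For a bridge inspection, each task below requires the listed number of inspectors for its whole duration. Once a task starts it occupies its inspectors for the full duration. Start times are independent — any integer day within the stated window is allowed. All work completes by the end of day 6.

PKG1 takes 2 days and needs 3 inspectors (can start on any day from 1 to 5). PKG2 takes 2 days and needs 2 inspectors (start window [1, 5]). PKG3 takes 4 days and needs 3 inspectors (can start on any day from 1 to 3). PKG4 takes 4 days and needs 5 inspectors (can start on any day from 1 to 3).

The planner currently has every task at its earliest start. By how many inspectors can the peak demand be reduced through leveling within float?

5

Early-start peak: d1:13  d2:13  d3:8  d4:8  d5:0  d6:0 ⇒ 13.
Leveled (PKG1@1, PKG2@1, PKG3@1, PKG4@3): d1:8  d2:8  d3:8  d4:8  d5:5  d6:5 ⇒ 8.
Reduction 13 − 8 = 5.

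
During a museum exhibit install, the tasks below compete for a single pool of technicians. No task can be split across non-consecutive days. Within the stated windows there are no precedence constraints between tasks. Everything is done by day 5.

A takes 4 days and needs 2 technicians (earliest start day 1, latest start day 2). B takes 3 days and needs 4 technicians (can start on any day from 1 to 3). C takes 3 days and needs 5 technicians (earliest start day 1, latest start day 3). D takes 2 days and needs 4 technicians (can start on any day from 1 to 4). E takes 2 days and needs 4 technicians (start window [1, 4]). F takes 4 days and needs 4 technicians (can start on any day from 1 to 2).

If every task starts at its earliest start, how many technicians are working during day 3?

At early start, day 3 has: A, B, C, F.
Demand: 2 + 4 + 5 + 4 = 15.

15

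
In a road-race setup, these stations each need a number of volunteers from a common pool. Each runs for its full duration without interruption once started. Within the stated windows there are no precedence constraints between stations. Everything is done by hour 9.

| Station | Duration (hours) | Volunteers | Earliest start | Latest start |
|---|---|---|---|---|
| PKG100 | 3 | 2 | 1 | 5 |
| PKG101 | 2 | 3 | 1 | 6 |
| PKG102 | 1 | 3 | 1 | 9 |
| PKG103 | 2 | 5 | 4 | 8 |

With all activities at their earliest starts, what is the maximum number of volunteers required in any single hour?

8

Early-start schedule: PKG100@1, PKG101@1, PKG102@1, PKG103@4.
Load per hour: hour 1: 8, hour 2: 5, hour 3: 2, hour 4: 5, hour 5: 5, hour 6: 0, hour 7: 0, hour 8: 0, hour 9: 0.
Peak is 8.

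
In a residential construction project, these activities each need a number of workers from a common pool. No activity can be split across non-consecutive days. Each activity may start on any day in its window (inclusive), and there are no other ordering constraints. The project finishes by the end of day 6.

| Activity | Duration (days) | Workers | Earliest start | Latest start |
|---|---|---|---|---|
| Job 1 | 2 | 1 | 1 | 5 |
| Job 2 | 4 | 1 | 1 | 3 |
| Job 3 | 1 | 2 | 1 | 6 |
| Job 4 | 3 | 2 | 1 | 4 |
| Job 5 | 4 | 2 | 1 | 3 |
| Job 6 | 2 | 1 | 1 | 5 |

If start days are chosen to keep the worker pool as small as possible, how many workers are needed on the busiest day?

5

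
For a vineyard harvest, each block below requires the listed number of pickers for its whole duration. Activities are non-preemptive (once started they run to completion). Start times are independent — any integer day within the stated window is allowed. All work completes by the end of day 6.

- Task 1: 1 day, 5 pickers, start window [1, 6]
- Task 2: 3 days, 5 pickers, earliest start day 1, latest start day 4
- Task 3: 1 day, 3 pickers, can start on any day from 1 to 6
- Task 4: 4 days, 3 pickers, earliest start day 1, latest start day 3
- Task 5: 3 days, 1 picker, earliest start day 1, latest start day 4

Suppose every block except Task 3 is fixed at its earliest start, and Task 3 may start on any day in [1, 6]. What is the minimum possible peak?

14

Task 3@1: d1:17  d2:9  d3:9  d4:3  d5:0  d6:0 → peak 17
Task 3@2: d1:14  d2:12  d3:9  d4:3  d5:0  d6:0 → peak 14
Task 3@3: d1:14  d2:9  d3:12  d4:3  d5:0  d6:0 → peak 14
Task 3@4: d1:14  d2:9  d3:9  d4:6  d5:0  d6:0 → peak 14
Task 3@5: d1:14  d2:9  d3:9  d4:3  d5:3  d6:0 → peak 14
Task 3@6: d1:14  d2:9  d3:9  d4:3  d5:0  d6:3 → peak 14
Best is Task 3@2, peak 14.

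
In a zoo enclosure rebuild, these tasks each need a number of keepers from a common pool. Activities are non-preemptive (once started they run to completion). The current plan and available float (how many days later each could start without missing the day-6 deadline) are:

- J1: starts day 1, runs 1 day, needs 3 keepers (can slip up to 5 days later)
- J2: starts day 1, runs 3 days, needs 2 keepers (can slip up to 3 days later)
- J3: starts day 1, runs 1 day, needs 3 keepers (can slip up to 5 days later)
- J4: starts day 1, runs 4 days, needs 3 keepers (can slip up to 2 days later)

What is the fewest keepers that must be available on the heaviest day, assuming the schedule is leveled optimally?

5

Early-start (J1@1, J2@1, J3@1, J4@1) gives peak 11: d1:11  d2:5  d3:5  d4:3  d5:0  d6:0.
Shift J3→2, J4→3.
Schedule J1@1, J2@1, J3@2, J4@3: d1:5  d2:5  d3:5  d4:3  d5:3  d6:3 — peak 5.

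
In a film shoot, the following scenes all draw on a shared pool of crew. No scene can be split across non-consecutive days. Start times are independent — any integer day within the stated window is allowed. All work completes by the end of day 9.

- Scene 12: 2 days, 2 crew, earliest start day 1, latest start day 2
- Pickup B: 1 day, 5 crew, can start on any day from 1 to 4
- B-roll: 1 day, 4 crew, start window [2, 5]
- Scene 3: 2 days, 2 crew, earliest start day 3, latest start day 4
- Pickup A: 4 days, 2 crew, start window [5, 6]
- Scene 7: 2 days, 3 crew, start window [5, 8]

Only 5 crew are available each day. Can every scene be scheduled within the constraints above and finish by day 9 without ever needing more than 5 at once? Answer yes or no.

Schedule Scene 12@2, Pickup B@1, B-roll@5, Scene 3@3, Pickup A@6, Scene 7@6: d1:5  d2:2  d3:4  d4:2  d5:4  d6:5  d7:5  d8:2  d9:2 — peak 5 ≤ 5.

yes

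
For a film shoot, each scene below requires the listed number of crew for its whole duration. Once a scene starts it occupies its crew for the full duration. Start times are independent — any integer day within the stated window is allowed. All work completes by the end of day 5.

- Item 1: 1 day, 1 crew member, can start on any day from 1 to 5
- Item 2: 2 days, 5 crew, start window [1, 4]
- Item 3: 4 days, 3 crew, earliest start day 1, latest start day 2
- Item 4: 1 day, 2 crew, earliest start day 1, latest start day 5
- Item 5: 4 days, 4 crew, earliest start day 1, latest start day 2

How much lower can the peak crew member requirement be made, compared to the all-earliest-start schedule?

3

Early-start peak: d1:15  d2:12  d3:7  d4:7  d5:0 ⇒ 15.
Leveled (Item 1@1, Item 2@1, Item 3@1, Item 4@1, Item 5@2): d1:11  d2:12  d3:7  d4:7  d5:4 ⇒ 12.
Reduction 15 − 12 = 3.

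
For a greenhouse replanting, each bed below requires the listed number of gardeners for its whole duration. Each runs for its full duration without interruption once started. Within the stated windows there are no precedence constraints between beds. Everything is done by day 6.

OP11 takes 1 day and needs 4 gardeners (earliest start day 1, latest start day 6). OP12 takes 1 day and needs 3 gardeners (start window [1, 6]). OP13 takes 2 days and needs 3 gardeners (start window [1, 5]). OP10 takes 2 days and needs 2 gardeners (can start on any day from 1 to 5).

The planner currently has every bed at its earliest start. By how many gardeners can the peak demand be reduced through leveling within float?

8

Early-start peak: d1:12  d2:5  d3:0  d4:0  d5:0  d6:0 ⇒ 12.
Leveled (OP11@1, OP12@2, OP13@3, OP10@5): d1:4  d2:3  d3:3  d4:3  d5:2  d6:2 ⇒ 4.
Reduction 12 − 4 = 8.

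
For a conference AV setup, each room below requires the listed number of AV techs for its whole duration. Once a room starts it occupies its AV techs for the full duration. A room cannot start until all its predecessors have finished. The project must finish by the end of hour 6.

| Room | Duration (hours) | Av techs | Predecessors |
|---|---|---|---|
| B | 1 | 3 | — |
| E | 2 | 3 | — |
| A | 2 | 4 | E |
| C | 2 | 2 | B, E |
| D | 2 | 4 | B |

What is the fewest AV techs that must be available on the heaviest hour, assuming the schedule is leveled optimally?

Early-start (B@1, E@1, A@3, C@3, D@2) gives peak 10: h1:6  h2:7  h3:10  h4:6  h5:0  h6:0.
Shift D→5.
Schedule B@1, E@1, A@3, C@3, D@5: h1:6  h2:3  h3:6  h4:6  h5:4  h6:4 — peak 6.

6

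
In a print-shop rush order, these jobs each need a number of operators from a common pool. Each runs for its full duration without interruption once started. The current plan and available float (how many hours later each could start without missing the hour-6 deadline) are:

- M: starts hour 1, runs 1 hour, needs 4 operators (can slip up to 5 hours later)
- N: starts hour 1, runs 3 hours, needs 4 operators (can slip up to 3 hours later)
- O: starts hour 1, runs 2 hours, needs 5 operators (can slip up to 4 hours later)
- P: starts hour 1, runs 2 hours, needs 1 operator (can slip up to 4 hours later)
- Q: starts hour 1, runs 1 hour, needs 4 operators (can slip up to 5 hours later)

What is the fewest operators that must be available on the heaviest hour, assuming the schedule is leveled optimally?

Early-start (M@1, N@1, O@1, P@1, Q@1) gives peak 18: h1:18  h2:10  h3:4  h4:0  h5:0  h6:0.
Shift O→4, P→2, Q→6.
Schedule M@1, N@1, O@4, P@2, Q@6: h1:8  h2:5  h3:5  h4:5  h5:5  h6:4 — peak 8.

8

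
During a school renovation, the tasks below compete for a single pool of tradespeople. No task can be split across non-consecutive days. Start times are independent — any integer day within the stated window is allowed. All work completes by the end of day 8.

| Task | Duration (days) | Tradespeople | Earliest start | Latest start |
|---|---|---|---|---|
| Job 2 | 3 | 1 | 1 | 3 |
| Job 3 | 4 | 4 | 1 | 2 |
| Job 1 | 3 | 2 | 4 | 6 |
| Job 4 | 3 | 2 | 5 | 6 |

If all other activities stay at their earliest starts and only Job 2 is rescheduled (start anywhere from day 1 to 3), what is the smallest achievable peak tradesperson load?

6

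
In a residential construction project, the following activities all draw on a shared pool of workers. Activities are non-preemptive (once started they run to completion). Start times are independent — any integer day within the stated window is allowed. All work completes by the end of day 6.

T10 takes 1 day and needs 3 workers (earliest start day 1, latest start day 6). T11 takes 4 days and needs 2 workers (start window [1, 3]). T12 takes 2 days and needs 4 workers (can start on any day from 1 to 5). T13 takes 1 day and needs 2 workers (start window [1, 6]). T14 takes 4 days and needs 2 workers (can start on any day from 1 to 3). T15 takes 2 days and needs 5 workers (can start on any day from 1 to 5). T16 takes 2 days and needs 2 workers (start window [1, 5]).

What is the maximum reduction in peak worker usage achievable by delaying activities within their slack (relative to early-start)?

12

Early-start peak: d1:20  d2:15  d3:4  d4:4  d5:0  d6:0 ⇒ 20.
Leveled (T10@1, T11@1, T12@2, T13@4, T14@1, T15@5, T16@4): d1:7  d2:8  d3:8  d4:8  d5:7  d6:5 ⇒ 8.
Reduction 20 − 8 = 12.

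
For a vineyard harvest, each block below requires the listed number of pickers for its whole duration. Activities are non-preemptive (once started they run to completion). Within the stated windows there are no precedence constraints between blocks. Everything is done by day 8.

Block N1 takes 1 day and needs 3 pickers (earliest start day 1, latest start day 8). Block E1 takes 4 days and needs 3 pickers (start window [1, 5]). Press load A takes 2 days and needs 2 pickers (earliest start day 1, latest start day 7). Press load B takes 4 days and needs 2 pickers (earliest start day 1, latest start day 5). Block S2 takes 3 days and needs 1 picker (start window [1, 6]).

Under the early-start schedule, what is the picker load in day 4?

5

At early start, day 4 has: Block E1, Press load B.
Demand: 3 + 2 = 5.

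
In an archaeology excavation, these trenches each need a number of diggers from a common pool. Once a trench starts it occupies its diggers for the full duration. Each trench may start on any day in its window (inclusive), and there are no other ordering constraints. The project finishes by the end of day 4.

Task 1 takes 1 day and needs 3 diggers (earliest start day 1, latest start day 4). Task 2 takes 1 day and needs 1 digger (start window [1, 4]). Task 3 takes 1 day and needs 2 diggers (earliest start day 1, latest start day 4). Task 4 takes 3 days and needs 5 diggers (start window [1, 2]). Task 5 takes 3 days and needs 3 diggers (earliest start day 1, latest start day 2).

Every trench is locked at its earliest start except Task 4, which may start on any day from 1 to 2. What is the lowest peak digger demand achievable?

Task 4@1: d1:14  d2:8  d3:8  d4:0 → peak 14
Task 4@2: d1:9  d2:8  d3:8  d4:5 → peak 9
Best is Task 4@2, peak 9.

9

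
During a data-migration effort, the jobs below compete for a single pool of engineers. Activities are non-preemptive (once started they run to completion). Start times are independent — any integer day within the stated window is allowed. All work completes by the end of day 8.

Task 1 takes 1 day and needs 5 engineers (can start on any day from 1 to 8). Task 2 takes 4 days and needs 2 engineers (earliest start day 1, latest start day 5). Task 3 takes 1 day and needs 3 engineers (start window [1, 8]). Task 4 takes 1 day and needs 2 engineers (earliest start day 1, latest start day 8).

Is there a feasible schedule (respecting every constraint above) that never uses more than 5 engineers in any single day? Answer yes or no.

yes

Schedule Task 1@1, Task 2@2, Task 3@2, Task 4@3: d1:5  d2:5  d3:4  d4:2  d5:2  d6:0  d7:0  d8:0 — peak 5 ≤ 5.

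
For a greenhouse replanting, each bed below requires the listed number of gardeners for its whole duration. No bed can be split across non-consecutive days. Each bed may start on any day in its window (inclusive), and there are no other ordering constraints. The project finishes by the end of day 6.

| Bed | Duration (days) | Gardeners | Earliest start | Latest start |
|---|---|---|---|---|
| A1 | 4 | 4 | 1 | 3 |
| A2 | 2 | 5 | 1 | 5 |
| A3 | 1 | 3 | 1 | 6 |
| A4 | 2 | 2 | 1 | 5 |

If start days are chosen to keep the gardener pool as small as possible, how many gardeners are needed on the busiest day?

7

Early-start (A1@1, A2@1, A3@1, A4@1) gives peak 14: d1:14  d2:11  d3:4  d4:4  d5:0  d6:0.
Shift A2→5, A4→2.
Schedule A1@1, A2@5, A3@1, A4@2: d1:7  d2:6  d3:6  d4:4  d5:5  d6:5 — peak 7.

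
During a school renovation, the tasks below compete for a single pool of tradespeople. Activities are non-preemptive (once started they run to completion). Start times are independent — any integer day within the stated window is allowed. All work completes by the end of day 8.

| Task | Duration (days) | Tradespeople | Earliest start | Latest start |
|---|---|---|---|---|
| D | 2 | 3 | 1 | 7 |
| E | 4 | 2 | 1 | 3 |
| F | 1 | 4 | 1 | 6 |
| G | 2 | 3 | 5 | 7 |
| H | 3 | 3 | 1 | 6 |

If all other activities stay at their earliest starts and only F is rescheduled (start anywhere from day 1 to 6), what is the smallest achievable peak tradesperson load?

8

F@1: d1:12  d2:8  d3:5  d4:2  d5:3  d6:3  d7:0  d8:0 → peak 12
F@2: d1:8  d2:12  d3:5  d4:2  d5:3  d6:3  d7:0  d8:0 → peak 12
F@3: d1:8  d2:8  d3:9  d4:2  d5:3  d6:3  d7:0  d8:0 → peak 9
F@4: d1:8  d2:8  d3:5  d4:6  d5:3  d6:3  d7:0  d8:0 → peak 8
F@5: d1:8  d2:8  d3:5  d4:2  d5:7  d6:3  d7:0  d8:0 → peak 8
F@6: d1:8  d2:8  d3:5  d4:2  d5:3  d6:7  d7:0  d8:0 → peak 8
Best is F@4, peak 8.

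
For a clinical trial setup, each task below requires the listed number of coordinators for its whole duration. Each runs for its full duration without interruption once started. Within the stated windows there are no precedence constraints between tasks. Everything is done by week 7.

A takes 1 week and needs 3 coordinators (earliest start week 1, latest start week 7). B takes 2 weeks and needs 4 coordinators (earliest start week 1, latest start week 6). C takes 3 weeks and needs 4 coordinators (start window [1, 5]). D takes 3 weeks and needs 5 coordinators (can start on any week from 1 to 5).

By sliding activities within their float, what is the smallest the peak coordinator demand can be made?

8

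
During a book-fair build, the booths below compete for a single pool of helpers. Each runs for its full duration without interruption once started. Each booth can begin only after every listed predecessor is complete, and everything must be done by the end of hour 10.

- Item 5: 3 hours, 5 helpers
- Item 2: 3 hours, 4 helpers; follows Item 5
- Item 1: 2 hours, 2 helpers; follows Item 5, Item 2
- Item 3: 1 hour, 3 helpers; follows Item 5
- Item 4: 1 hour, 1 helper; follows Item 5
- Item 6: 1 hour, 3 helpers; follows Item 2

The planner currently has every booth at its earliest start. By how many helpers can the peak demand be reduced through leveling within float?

3

Early-start peak: h1:5  h2:5  h3:5  h4:8  h5:4  h6:4  h7:5  h8:2  h9:0  h10:0 ⇒ 8.
Leveled (Item 5@1, Item 2@4, Item 1@7, Item 3@7, Item 4@4, Item 6@8): h1:5  h2:5  h3:5  h4:5  h5:4  h6:4  h7:5  h8:5  h9:0  h10:0 ⇒ 5.
Reduction 8 − 5 = 3.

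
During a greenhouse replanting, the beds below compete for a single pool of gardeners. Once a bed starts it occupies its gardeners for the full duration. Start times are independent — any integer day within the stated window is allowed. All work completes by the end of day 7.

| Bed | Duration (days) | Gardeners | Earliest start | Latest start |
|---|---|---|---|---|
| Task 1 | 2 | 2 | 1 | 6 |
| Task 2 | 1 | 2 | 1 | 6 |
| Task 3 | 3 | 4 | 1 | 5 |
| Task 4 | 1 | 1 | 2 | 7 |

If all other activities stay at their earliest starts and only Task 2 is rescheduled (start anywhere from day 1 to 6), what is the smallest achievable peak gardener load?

Task 2@1: d1:8  d2:7  d3:4  d4:0  d5:0  d6:0  d7:0 → peak 8
Task 2@2: d1:6  d2:9  d3:4  d4:0  d5:0  d6:0  d7:0 → peak 9
Task 2@3: d1:6  d2:7  d3:6  d4:0  d5:0  d6:0  d7:0 → peak 7
Task 2@4: d1:6  d2:7  d3:4  d4:2  d5:0  d6:0  d7:0 → peak 7
Task 2@5: d1:6  d2:7  d3:4  d4:0  d5:2  d6:0  d7:0 → peak 7
Task 2@6: d1:6  d2:7  d3:4  d4:0  d5:0  d6:2  d7:0 → peak 7
Best is Task 2@3, peak 7.

7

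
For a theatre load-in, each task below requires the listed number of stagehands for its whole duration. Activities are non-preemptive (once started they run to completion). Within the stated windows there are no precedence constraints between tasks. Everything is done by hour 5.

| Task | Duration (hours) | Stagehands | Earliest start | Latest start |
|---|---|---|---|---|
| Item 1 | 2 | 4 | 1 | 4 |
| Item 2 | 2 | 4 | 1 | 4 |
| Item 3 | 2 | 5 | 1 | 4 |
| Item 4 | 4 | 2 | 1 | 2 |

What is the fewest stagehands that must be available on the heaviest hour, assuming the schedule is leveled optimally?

10

Early-start (Item 1@1, Item 2@1, Item 3@1, Item 4@1) gives peak 15: h1:15  h2:15  h3:2  h4:2  h5:0.
Shift Item 3→3.
Schedule Item 1@1, Item 2@1, Item 3@3, Item 4@1: h1:10  h2:10  h3:7  h4:7  h5:0 — peak 10.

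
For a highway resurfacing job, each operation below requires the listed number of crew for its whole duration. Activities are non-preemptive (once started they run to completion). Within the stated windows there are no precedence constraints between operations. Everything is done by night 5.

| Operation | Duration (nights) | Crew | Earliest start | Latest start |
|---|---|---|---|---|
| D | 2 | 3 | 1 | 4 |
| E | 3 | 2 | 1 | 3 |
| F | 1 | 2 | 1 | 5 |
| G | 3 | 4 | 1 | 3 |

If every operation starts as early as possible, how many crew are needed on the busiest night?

Early-start schedule: D@1, E@1, F@1, G@1.
Load per night: night 1: 11, night 2: 9, night 3: 6, night 4: 0, night 5: 0.
Peak is 11.

11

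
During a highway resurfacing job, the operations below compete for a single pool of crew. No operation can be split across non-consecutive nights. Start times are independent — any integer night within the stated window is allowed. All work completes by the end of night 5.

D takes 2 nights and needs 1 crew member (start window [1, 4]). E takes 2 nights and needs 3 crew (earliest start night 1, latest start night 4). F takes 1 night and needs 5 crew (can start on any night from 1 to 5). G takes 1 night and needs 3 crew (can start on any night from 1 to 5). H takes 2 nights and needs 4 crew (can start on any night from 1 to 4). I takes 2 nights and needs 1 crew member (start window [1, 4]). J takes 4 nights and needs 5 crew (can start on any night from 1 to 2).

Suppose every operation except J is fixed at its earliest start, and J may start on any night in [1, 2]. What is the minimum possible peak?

17

J@1: n1:22  n2:14  n3:5  n4:5  n5:0 → peak 22
J@2: n1:17  n2:14  n3:5  n4:5  n5:5 → peak 17
Best is J@2, peak 17.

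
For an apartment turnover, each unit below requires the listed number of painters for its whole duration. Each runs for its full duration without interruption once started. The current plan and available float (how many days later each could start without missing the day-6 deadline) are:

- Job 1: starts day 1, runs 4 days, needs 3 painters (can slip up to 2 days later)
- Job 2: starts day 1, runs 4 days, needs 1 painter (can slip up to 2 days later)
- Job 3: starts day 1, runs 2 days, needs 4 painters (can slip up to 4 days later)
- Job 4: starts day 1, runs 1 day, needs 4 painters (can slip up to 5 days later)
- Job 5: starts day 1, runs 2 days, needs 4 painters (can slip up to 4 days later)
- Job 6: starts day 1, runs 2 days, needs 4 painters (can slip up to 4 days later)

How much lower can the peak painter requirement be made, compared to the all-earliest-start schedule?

Early-start peak: d1:20  d2:16  d3:4  d4:4  d5:0  d6:0 ⇒ 20.
Leveled (Job 1@1, Job 2@1, Job 3@1, Job 4@3, Job 5@4, Job 6@5): d1:8  d2:8  d3:8  d4:8  d5:8  d6:4 ⇒ 8.
Reduction 20 − 8 = 12.

12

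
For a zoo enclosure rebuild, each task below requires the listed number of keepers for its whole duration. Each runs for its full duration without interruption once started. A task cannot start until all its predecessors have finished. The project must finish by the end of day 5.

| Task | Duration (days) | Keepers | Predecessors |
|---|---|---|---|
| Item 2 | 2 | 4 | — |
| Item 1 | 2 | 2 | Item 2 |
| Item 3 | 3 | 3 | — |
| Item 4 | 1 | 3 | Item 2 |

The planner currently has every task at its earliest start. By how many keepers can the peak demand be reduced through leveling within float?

2

Early-start peak: d1:7  d2:7  d3:8  d4:2  d5:0 ⇒ 8.
Leveled (Item 2@1, Item 1@3, Item 3@3, Item 4@5): d1:4  d2:4  d3:5  d4:5  d5:6 ⇒ 6.
Reduction 8 − 6 = 2.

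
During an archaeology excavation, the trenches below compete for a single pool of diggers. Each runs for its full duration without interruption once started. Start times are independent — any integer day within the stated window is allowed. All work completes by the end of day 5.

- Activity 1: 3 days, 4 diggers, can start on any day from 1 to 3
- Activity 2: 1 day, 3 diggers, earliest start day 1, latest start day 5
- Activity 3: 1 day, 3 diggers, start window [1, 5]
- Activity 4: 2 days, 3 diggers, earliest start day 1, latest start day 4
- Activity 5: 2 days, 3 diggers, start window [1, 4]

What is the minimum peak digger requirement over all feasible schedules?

7

Early-start (Activity 1@1, Activity 2@1, Activity 3@1, Activity 4@1, Activity 5@1) gives peak 16: d1:16  d2:10  d3:4  d4:0  d5:0.
Shift Activity 3→2, Activity 4→3, Activity 5→4.
Schedule Activity 1@1, Activity 2@1, Activity 3@2, Activity 4@3, Activity 5@4: d1:7  d2:7  d3:7  d4:6  d5:3 — peak 7.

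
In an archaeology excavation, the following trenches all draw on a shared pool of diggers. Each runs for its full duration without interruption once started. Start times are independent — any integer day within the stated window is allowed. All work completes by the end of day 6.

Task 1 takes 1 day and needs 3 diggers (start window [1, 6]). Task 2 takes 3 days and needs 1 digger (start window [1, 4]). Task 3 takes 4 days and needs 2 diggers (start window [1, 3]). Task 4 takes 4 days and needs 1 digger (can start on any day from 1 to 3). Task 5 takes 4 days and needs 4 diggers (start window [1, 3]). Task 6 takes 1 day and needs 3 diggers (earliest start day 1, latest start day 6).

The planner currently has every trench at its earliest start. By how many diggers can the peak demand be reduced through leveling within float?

6

Early-start peak: d1:14  d2:8  d3:8  d4:7  d5:0  d6:0 ⇒ 14.
Leveled (Task 1@1, Task 2@1, Task 3@1, Task 4@1, Task 5@2, Task 6@5): d1:7  d2:8  d3:8  d4:7  d5:7  d6:0 ⇒ 8.
Reduction 14 − 8 = 6.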